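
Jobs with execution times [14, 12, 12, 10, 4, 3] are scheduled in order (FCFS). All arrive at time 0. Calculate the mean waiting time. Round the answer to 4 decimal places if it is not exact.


FCFS order (as given): [14, 12, 12, 10, 4, 3]
Waiting times:
  Job 1: wait = 0
  Job 2: wait = 14
  Job 3: wait = 26
  Job 4: wait = 38
  Job 5: wait = 48
  Job 6: wait = 52
Sum of waiting times = 178
Average waiting time = 178/6 = 29.6667

29.6667


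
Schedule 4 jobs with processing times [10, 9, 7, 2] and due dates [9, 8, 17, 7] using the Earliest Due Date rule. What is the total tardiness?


Sort by due date (EDD order): [(2, 7), (9, 8), (10, 9), (7, 17)]
Compute completion times and tardiness:
  Job 1: p=2, d=7, C=2, tardiness=max(0,2-7)=0
  Job 2: p=9, d=8, C=11, tardiness=max(0,11-8)=3
  Job 3: p=10, d=9, C=21, tardiness=max(0,21-9)=12
  Job 4: p=7, d=17, C=28, tardiness=max(0,28-17)=11
Total tardiness = 26

26


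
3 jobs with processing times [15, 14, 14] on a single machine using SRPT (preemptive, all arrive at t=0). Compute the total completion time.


Since all jobs arrive at t=0, SRPT equals SPT ordering.
SPT order: [14, 14, 15]
Completion times:
  Job 1: p=14, C=14
  Job 2: p=14, C=28
  Job 3: p=15, C=43
Total completion time = 14 + 28 + 43 = 85

85


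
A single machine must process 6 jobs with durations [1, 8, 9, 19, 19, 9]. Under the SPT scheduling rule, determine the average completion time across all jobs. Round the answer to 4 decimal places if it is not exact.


Sort jobs by processing time (SPT order): [1, 8, 9, 9, 19, 19]
Compute completion times sequentially:
  Job 1: processing = 1, completes at 1
  Job 2: processing = 8, completes at 9
  Job 3: processing = 9, completes at 18
  Job 4: processing = 9, completes at 27
  Job 5: processing = 19, completes at 46
  Job 6: processing = 19, completes at 65
Sum of completion times = 166
Average completion time = 166/6 = 27.6667

27.6667


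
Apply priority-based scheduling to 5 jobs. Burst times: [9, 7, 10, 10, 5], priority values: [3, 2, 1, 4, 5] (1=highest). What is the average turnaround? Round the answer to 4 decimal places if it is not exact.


Sort by priority (ascending = highest first):
Order: [(1, 10), (2, 7), (3, 9), (4, 10), (5, 5)]
Completion times:
  Priority 1, burst=10, C=10
  Priority 2, burst=7, C=17
  Priority 3, burst=9, C=26
  Priority 4, burst=10, C=36
  Priority 5, burst=5, C=41
Average turnaround = 130/5 = 26.0

26.0


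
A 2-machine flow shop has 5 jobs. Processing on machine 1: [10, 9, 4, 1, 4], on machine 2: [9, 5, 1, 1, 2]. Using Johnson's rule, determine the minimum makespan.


Apply Johnson's rule:
  Group 1 (a <= b): [(4, 1, 1)]
  Group 2 (a > b): [(1, 10, 9), (2, 9, 5), (5, 4, 2), (3, 4, 1)]
Optimal job order: [4, 1, 2, 5, 3]
Schedule:
  Job 4: M1 done at 1, M2 done at 2
  Job 1: M1 done at 11, M2 done at 20
  Job 2: M1 done at 20, M2 done at 25
  Job 5: M1 done at 24, M2 done at 27
  Job 3: M1 done at 28, M2 done at 29
Makespan = 29

29


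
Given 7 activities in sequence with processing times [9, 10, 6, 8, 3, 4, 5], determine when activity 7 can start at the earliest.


Activity 7 starts after activities 1 through 6 complete.
Predecessor durations: [9, 10, 6, 8, 3, 4]
ES = 9 + 10 + 6 + 8 + 3 + 4 = 40

40


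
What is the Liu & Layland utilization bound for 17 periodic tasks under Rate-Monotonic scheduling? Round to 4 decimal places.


Compute 2^(1/17) = 1.0416160107
Subtract 1: 1.0416160107 - 1 = 0.0416160107
Multiply by n: 17 * 0.0416160107 = 0.7074721819
Round to 4 dp: 0.7075

0.7075


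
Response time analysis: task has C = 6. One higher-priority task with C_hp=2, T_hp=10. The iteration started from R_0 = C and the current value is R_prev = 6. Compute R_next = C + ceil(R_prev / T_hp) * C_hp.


R_next = C + ceil(R_prev / T_hp) * C_hp
ceil(6 / 10) = ceil(0.6) = 1
Interference = 1 * 2 = 2
R_next = 6 + 2 = 8

8


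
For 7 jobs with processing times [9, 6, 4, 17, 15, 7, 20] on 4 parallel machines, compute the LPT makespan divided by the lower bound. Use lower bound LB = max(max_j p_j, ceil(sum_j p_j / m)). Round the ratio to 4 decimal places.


LPT order: [20, 17, 15, 9, 7, 6, 4]
Machine loads after assignment: [20, 17, 21, 20]
LPT makespan = 21
Lower bound = max(max_job, ceil(total/4)) = max(20, 20) = 20
Ratio = 21 / 20 = 1.05

1.05


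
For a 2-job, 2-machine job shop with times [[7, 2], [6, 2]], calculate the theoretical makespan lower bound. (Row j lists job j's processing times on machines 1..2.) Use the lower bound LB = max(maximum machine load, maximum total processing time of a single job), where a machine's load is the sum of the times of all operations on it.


Machine loads:
  Machine 1: 7 + 6 = 13
  Machine 2: 2 + 2 = 4
Max machine load = 13
Job totals:
  Job 1: 9
  Job 2: 8
Max job total = 9
Lower bound = max(13, 9) = 13

13


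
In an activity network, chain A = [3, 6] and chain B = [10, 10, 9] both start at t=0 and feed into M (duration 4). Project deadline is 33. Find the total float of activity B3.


Forward pass: ES(B3) = sum of predecessors on chain B = 20
EF = ES + duration = 20 + 9 = 29
Backward pass: LF(M) = deadline = 33; LS(M) = 33 - 4 = 29
LF(B3) = LS(M) - sum(successors on chain B) = 29 - 0 = 29
LS = LF - duration = 29 - 9 = 20
Total float = LS - ES = 20 - 20 = 0

0


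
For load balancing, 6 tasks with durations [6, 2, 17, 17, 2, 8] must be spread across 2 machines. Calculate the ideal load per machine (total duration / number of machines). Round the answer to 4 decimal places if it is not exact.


Total processing time = 6 + 2 + 17 + 17 + 2 + 8 = 52
Number of machines = 2
Ideal balanced load = 52 / 2 = 26.0

26.0


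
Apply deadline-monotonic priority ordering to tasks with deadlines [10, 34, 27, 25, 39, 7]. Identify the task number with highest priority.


Sort tasks by relative deadline (ascending):
  Task 6: deadline = 7
  Task 1: deadline = 10
  Task 4: deadline = 25
  Task 3: deadline = 27
  Task 2: deadline = 34
  Task 5: deadline = 39
Priority order (highest first): [6, 1, 4, 3, 2, 5]
Highest priority task = 6

6


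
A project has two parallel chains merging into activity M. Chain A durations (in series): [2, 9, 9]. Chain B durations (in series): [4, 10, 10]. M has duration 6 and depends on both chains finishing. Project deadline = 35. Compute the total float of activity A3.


Forward pass: ES(A3) = sum of predecessors on chain A = 11
EF = ES + duration = 11 + 9 = 20
Backward pass: LF(M) = deadline = 35; LS(M) = 35 - 6 = 29
LF(A3) = LS(M) - sum(successors on chain A) = 29 - 0 = 29
LS = LF - duration = 29 - 9 = 20
Total float = LS - ES = 20 - 11 = 9

9


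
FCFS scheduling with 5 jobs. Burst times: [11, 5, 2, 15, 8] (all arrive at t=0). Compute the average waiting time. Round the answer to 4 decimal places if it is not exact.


FCFS order (as given): [11, 5, 2, 15, 8]
Waiting times:
  Job 1: wait = 0
  Job 2: wait = 11
  Job 3: wait = 16
  Job 4: wait = 18
  Job 5: wait = 33
Sum of waiting times = 78
Average waiting time = 78/5 = 15.6

15.6


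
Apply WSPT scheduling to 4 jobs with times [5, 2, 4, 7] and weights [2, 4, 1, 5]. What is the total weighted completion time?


Compute p/w ratios and sort ascending (WSPT): [(2, 4), (7, 5), (5, 2), (4, 1)]
Compute weighted completion times:
  Job (p=2,w=4): C=2, w*C=4*2=8
  Job (p=7,w=5): C=9, w*C=5*9=45
  Job (p=5,w=2): C=14, w*C=2*14=28
  Job (p=4,w=1): C=18, w*C=1*18=18
Total weighted completion time = 99

99


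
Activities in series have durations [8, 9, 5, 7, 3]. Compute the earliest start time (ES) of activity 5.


Activity 5 starts after activities 1 through 4 complete.
Predecessor durations: [8, 9, 5, 7]
ES = 8 + 9 + 5 + 7 = 29

29


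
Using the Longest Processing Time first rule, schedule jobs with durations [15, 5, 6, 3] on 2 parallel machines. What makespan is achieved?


Sort jobs in decreasing order (LPT): [15, 6, 5, 3]
Assign each job to the least loaded machine:
  Machine 1: jobs [15], load = 15
  Machine 2: jobs [6, 5, 3], load = 14
Makespan = max load = 15

15


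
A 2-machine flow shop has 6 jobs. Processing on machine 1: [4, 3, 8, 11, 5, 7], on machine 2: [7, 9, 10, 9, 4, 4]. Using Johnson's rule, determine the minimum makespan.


Apply Johnson's rule:
  Group 1 (a <= b): [(2, 3, 9), (1, 4, 7), (3, 8, 10)]
  Group 2 (a > b): [(4, 11, 9), (5, 5, 4), (6, 7, 4)]
Optimal job order: [2, 1, 3, 4, 5, 6]
Schedule:
  Job 2: M1 done at 3, M2 done at 12
  Job 1: M1 done at 7, M2 done at 19
  Job 3: M1 done at 15, M2 done at 29
  Job 4: M1 done at 26, M2 done at 38
  Job 5: M1 done at 31, M2 done at 42
  Job 6: M1 done at 38, M2 done at 46
Makespan = 46

46


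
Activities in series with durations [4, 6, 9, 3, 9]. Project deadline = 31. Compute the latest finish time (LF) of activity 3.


LF(activity 3) = deadline - sum of successor durations
Successors: activities 4 through 5 with durations [3, 9]
Sum of successor durations = 12
LF = 31 - 12 = 19

19


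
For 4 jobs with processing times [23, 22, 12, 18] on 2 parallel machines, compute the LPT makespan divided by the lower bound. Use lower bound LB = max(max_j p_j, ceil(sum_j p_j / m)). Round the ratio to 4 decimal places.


LPT order: [23, 22, 18, 12]
Machine loads after assignment: [35, 40]
LPT makespan = 40
Lower bound = max(max_job, ceil(total/2)) = max(23, 38) = 38
Ratio = 40 / 38 = 1.0526

1.0526


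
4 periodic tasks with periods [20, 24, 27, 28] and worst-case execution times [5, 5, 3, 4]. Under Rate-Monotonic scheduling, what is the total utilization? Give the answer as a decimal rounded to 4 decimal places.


Compute individual utilizations (exact fractions):
  Task 1: C/T = 5/20 = 1/4 (approx. 0.25)
  Task 2: C/T = 5/24 (approx. 0.2083)
  Task 3: C/T = 3/27 = 1/9 (approx. 0.1111)
  Task 4: C/T = 4/28 = 1/7 (approx. 0.1429)
Total utilization U = 1/4 + 5/24 + 1/9 + 1/7 = 359/504
Rounded to 4 decimal places: U = 0.7123
RM (Liu & Layland) bound for 4 tasks = 0.756828; compare with U = 359/504 (approx. 0.712302)
U <= bound, so schedulable by RM sufficient condition.

0.7123


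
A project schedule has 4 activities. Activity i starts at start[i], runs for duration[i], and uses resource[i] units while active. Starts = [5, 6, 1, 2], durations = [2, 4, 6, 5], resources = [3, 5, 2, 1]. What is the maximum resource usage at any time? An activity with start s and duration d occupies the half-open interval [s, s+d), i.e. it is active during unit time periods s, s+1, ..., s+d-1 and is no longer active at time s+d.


Each activity i is active on [start_i, start_i + duration_i).
Compute total resource usage per time slot:
  t=0: active resources = [], total = 0
  t=1: active resources = [2], total = 2
  t=2: active resources = [2, 1], total = 3
  t=3: active resources = [2, 1], total = 3
  t=4: active resources = [2, 1], total = 3
  t=5: active resources = [3, 2, 1], total = 6
  t=6: active resources = [3, 5, 2, 1], total = 11
  t=7: active resources = [5], total = 5
  t=8: active resources = [5], total = 5
  t=9: active resources = [5], total = 5
Peak resource demand = 11

11


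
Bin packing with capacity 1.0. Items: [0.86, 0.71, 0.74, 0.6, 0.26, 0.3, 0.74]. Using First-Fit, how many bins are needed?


Place items sequentially using First-Fit:
  Item 0.86 -> new Bin 1
  Item 0.71 -> new Bin 2
  Item 0.74 -> new Bin 3
  Item 0.6 -> new Bin 4
  Item 0.26 -> Bin 2 (now 0.97)
  Item 0.3 -> Bin 4 (now 0.9)
  Item 0.74 -> new Bin 5
Total bins used = 5

5


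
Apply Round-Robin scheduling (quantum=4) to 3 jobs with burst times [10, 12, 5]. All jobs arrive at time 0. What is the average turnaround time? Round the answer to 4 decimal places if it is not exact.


Time quantum = 4
Execution trace:
  J1 runs 4 units, time = 4
  J2 runs 4 units, time = 8
  J3 runs 4 units, time = 12
  J1 runs 4 units, time = 16
  J2 runs 4 units, time = 20
  J3 runs 1 units, time = 21
  J1 runs 2 units, time = 23
  J2 runs 4 units, time = 27
Finish times: [23, 27, 21]
Average turnaround = 71/3 = 23.6667

23.6667


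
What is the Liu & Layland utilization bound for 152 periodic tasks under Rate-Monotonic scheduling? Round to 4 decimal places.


Compute 2^(1/152) = 1.0045705923
Subtract 1: 1.0045705923 - 1 = 0.0045705923
Multiply by n: 152 * 0.0045705923 = 0.6947300296
Round to 4 dp: 0.6947

0.6947


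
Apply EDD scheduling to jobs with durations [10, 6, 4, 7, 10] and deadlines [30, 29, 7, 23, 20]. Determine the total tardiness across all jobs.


Sort by due date (EDD order): [(4, 7), (10, 20), (7, 23), (6, 29), (10, 30)]
Compute completion times and tardiness:
  Job 1: p=4, d=7, C=4, tardiness=max(0,4-7)=0
  Job 2: p=10, d=20, C=14, tardiness=max(0,14-20)=0
  Job 3: p=7, d=23, C=21, tardiness=max(0,21-23)=0
  Job 4: p=6, d=29, C=27, tardiness=max(0,27-29)=0
  Job 5: p=10, d=30, C=37, tardiness=max(0,37-30)=7
Total tardiness = 7

7


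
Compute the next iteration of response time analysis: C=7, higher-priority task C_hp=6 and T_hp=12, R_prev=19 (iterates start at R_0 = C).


R_next = C + ceil(R_prev / T_hp) * C_hp
ceil(19 / 12) = ceil(1.5833) = 2
Interference = 2 * 6 = 12
R_next = 7 + 12 = 19
R_next = R_prev, so the iteration has converged (response time = 19).

19


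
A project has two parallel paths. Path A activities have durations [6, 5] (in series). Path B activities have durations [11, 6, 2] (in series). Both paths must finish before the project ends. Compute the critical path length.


Path A total = 6 + 5 = 11
Path B total = 11 + 6 + 2 = 19
Critical path = longest path = max(11, 19) = 19

19


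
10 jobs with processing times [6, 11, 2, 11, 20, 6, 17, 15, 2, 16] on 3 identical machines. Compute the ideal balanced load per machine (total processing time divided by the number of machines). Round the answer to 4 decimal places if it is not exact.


Total processing time = 6 + 11 + 2 + 11 + 20 + 6 + 17 + 15 + 2 + 16 = 106
Number of machines = 3
Ideal balanced load = 106 / 3 = 35.3333

35.3333


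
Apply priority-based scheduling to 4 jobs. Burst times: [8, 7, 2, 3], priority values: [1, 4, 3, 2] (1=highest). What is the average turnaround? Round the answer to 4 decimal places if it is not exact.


Sort by priority (ascending = highest first):
Order: [(1, 8), (2, 3), (3, 2), (4, 7)]
Completion times:
  Priority 1, burst=8, C=8
  Priority 2, burst=3, C=11
  Priority 3, burst=2, C=13
  Priority 4, burst=7, C=20
Average turnaround = 52/4 = 13.0

13.0


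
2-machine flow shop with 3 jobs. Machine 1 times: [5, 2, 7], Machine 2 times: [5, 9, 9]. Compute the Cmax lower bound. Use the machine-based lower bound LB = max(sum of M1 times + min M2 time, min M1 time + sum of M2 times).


LB1 = sum(M1 times) + min(M2 times) = 14 + 5 = 19
LB2 = min(M1 times) + sum(M2 times) = 2 + 23 = 25
Lower bound = max(LB1, LB2) = max(19, 25) = 25

25


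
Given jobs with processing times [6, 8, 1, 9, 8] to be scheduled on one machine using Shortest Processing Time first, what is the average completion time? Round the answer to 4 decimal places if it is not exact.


Sort jobs by processing time (SPT order): [1, 6, 8, 8, 9]
Compute completion times sequentially:
  Job 1: processing = 1, completes at 1
  Job 2: processing = 6, completes at 7
  Job 3: processing = 8, completes at 15
  Job 4: processing = 8, completes at 23
  Job 5: processing = 9, completes at 32
Sum of completion times = 78
Average completion time = 78/5 = 15.6

15.6


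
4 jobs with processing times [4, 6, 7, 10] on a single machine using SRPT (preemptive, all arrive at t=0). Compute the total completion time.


Since all jobs arrive at t=0, SRPT equals SPT ordering.
SPT order: [4, 6, 7, 10]
Completion times:
  Job 1: p=4, C=4
  Job 2: p=6, C=10
  Job 3: p=7, C=17
  Job 4: p=10, C=27
Total completion time = 4 + 10 + 17 + 27 = 58

58


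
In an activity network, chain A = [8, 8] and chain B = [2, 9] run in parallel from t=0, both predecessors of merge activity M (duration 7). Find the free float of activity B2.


ES(B2) = sum of predecessors on chain B = 2
EF(B2) = ES + duration = 2 + 9 = 11
Successor of B2 is M. ES(M) = max(sum(A), sum(B)) = max(16, 11) = 16
Free float = ES(successor) - EF(current) = 16 - 11 = 5

5


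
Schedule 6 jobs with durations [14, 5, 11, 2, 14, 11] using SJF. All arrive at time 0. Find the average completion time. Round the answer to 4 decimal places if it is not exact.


SJF order (ascending): [2, 5, 11, 11, 14, 14]
Completion times:
  Job 1: burst=2, C=2
  Job 2: burst=5, C=7
  Job 3: burst=11, C=18
  Job 4: burst=11, C=29
  Job 5: burst=14, C=43
  Job 6: burst=14, C=57
Average completion = 156/6 = 26.0

26.0


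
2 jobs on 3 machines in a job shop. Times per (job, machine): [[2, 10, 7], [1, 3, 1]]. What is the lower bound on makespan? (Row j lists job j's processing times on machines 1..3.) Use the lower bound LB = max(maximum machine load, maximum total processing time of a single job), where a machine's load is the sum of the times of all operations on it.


Machine loads:
  Machine 1: 2 + 1 = 3
  Machine 2: 10 + 3 = 13
  Machine 3: 7 + 1 = 8
Max machine load = 13
Job totals:
  Job 1: 19
  Job 2: 5
Max job total = 19
Lower bound = max(13, 19) = 19

19


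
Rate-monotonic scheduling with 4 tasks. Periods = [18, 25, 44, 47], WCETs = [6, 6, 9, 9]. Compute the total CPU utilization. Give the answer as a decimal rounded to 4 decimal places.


Compute individual utilizations (exact fractions):
  Task 1: C/T = 6/18 = 1/3 (approx. 0.3333)
  Task 2: C/T = 6/25 (approx. 0.24)
  Task 3: C/T = 9/44 (approx. 0.2045)
  Task 4: C/T = 9/47 (approx. 0.1915)
Total utilization U = 1/3 + 6/25 + 9/44 + 9/47 = 150349/155100
Rounded to 4 decimal places: U = 0.9694
RM (Liu & Layland) bound for 4 tasks = 0.756828; compare with U = 150349/155100 (approx. 0.969368)
bound < U <= 1, so the RM sufficient condition is not met (inconclusive; an exact test such as response-time analysis is needed).

0.9694


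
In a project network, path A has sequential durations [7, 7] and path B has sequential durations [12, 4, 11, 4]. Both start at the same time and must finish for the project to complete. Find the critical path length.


Path A total = 7 + 7 = 14
Path B total = 12 + 4 + 11 + 4 = 31
Critical path = longest path = max(14, 31) = 31

31


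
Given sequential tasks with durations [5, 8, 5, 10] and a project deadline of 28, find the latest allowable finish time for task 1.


LF(activity 1) = deadline - sum of successor durations
Successors: activities 2 through 4 with durations [8, 5, 10]
Sum of successor durations = 23
LF = 28 - 23 = 5

5


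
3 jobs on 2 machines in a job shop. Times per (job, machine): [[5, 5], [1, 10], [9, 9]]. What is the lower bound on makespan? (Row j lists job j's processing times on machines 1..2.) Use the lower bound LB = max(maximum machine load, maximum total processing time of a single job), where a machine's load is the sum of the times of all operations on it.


Machine loads:
  Machine 1: 5 + 1 + 9 = 15
  Machine 2: 5 + 10 + 9 = 24
Max machine load = 24
Job totals:
  Job 1: 10
  Job 2: 11
  Job 3: 18
Max job total = 18
Lower bound = max(24, 18) = 24

24


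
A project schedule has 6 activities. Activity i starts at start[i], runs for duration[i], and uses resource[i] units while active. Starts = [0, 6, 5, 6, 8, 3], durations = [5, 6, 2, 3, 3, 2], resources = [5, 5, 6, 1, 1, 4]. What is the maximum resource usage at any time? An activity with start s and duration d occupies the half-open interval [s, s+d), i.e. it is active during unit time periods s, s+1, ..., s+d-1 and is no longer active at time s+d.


Each activity i is active on [start_i, start_i + duration_i).
Compute total resource usage per time slot:
  t=0: active resources = [5], total = 5
  t=1: active resources = [5], total = 5
  t=2: active resources = [5], total = 5
  t=3: active resources = [5, 4], total = 9
  t=4: active resources = [5, 4], total = 9
  t=5: active resources = [6], total = 6
  t=6: active resources = [5, 6, 1], total = 12
  t=7: active resources = [5, 1], total = 6
  t=8: active resources = [5, 1, 1], total = 7
  t=9: active resources = [5, 1], total = 6
  t=10: active resources = [5, 1], total = 6
  t=11: active resources = [5], total = 5
Peak resource demand = 12

12


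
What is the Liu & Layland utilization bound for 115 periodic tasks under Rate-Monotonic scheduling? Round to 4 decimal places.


Compute 2^(1/115) = 1.0060455679
Subtract 1: 1.0060455679 - 1 = 0.0060455679
Multiply by n: 115 * 0.0060455679 = 0.6952403085
Round to 4 dp: 0.6952

0.6952


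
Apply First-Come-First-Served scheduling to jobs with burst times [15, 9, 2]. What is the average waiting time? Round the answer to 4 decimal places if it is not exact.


FCFS order (as given): [15, 9, 2]
Waiting times:
  Job 1: wait = 0
  Job 2: wait = 15
  Job 3: wait = 24
Sum of waiting times = 39
Average waiting time = 39/3 = 13.0

13.0


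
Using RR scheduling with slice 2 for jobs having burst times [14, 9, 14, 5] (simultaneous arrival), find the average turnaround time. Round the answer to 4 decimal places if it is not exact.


Time quantum = 2
Execution trace:
  J1 runs 2 units, time = 2
  J2 runs 2 units, time = 4
  J3 runs 2 units, time = 6
  J4 runs 2 units, time = 8
  J1 runs 2 units, time = 10
  J2 runs 2 units, time = 12
  J3 runs 2 units, time = 14
  J4 runs 2 units, time = 16
  J1 runs 2 units, time = 18
  J2 runs 2 units, time = 20
  J3 runs 2 units, time = 22
  J4 runs 1 units, time = 23
  J1 runs 2 units, time = 25
  J2 runs 2 units, time = 27
  J3 runs 2 units, time = 29
  J1 runs 2 units, time = 31
  J2 runs 1 units, time = 32
  J3 runs 2 units, time = 34
  J1 runs 2 units, time = 36
  J3 runs 2 units, time = 38
  J1 runs 2 units, time = 40
  J3 runs 2 units, time = 42
Finish times: [40, 32, 42, 23]
Average turnaround = 137/4 = 34.25

34.25


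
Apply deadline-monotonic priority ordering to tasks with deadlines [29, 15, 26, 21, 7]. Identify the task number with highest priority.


Sort tasks by relative deadline (ascending):
  Task 5: deadline = 7
  Task 2: deadline = 15
  Task 4: deadline = 21
  Task 3: deadline = 26
  Task 1: deadline = 29
Priority order (highest first): [5, 2, 4, 3, 1]
Highest priority task = 5

5


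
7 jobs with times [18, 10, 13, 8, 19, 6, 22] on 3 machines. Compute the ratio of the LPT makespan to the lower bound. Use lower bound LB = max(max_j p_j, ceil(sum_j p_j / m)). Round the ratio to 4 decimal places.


LPT order: [22, 19, 18, 13, 10, 8, 6]
Machine loads after assignment: [30, 35, 31]
LPT makespan = 35
Lower bound = max(max_job, ceil(total/3)) = max(22, 32) = 32
Ratio = 35 / 32 = 1.0938

1.0938


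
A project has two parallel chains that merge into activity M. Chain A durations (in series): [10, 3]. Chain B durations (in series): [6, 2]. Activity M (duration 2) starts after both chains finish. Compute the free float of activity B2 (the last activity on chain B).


ES(B2) = sum of predecessors on chain B = 6
EF(B2) = ES + duration = 6 + 2 = 8
Successor of B2 is M. ES(M) = max(sum(A), sum(B)) = max(13, 8) = 13
Free float = ES(successor) - EF(current) = 13 - 8 = 5

5


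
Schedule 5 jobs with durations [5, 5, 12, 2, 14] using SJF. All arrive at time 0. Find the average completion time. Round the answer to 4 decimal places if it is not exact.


SJF order (ascending): [2, 5, 5, 12, 14]
Completion times:
  Job 1: burst=2, C=2
  Job 2: burst=5, C=7
  Job 3: burst=5, C=12
  Job 4: burst=12, C=24
  Job 5: burst=14, C=38
Average completion = 83/5 = 16.6

16.6


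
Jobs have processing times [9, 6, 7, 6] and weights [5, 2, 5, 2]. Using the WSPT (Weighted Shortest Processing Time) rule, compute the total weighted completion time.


Compute p/w ratios and sort ascending (WSPT): [(7, 5), (9, 5), (6, 2), (6, 2)]
Compute weighted completion times:
  Job (p=7,w=5): C=7, w*C=5*7=35
  Job (p=9,w=5): C=16, w*C=5*16=80
  Job (p=6,w=2): C=22, w*C=2*22=44
  Job (p=6,w=2): C=28, w*C=2*28=56
Total weighted completion time = 215

215


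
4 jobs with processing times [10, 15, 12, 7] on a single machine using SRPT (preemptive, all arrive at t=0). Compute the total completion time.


Since all jobs arrive at t=0, SRPT equals SPT ordering.
SPT order: [7, 10, 12, 15]
Completion times:
  Job 1: p=7, C=7
  Job 2: p=10, C=17
  Job 3: p=12, C=29
  Job 4: p=15, C=44
Total completion time = 7 + 17 + 29 + 44 = 97

97


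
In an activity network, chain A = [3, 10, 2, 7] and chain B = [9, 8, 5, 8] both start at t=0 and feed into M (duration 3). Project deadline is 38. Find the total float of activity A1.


Forward pass: ES(A1) = sum of predecessors on chain A = 0
EF = ES + duration = 0 + 3 = 3
Backward pass: LF(M) = deadline = 38; LS(M) = 38 - 3 = 35
LF(A1) = LS(M) - sum(successors on chain A) = 35 - 19 = 16
LS = LF - duration = 16 - 3 = 13
Total float = LS - ES = 13 - 0 = 13

13


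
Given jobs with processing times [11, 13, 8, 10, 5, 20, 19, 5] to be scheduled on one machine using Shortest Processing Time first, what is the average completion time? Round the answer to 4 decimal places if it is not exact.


Sort jobs by processing time (SPT order): [5, 5, 8, 10, 11, 13, 19, 20]
Compute completion times sequentially:
  Job 1: processing = 5, completes at 5
  Job 2: processing = 5, completes at 10
  Job 3: processing = 8, completes at 18
  Job 4: processing = 10, completes at 28
  Job 5: processing = 11, completes at 39
  Job 6: processing = 13, completes at 52
  Job 7: processing = 19, completes at 71
  Job 8: processing = 20, completes at 91
Sum of completion times = 314
Average completion time = 314/8 = 39.25

39.25


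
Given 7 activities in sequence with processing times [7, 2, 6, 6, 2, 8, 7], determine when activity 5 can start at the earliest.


Activity 5 starts after activities 1 through 4 complete.
Predecessor durations: [7, 2, 6, 6]
ES = 7 + 2 + 6 + 6 = 21

21


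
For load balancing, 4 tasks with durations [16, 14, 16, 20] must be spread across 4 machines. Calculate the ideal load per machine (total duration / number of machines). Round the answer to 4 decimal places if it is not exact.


Total processing time = 16 + 14 + 16 + 20 = 66
Number of machines = 4
Ideal balanced load = 66 / 4 = 16.5

16.5


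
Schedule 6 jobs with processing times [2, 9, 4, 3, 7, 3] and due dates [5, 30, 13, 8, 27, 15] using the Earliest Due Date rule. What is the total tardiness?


Sort by due date (EDD order): [(2, 5), (3, 8), (4, 13), (3, 15), (7, 27), (9, 30)]
Compute completion times and tardiness:
  Job 1: p=2, d=5, C=2, tardiness=max(0,2-5)=0
  Job 2: p=3, d=8, C=5, tardiness=max(0,5-8)=0
  Job 3: p=4, d=13, C=9, tardiness=max(0,9-13)=0
  Job 4: p=3, d=15, C=12, tardiness=max(0,12-15)=0
  Job 5: p=7, d=27, C=19, tardiness=max(0,19-27)=0
  Job 6: p=9, d=30, C=28, tardiness=max(0,28-30)=0
Total tardiness = 0

0


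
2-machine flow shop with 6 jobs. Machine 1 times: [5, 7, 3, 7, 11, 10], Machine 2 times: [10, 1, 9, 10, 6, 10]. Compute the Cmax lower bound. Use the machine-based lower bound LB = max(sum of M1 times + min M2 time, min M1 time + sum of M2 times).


LB1 = sum(M1 times) + min(M2 times) = 43 + 1 = 44
LB2 = min(M1 times) + sum(M2 times) = 3 + 46 = 49
Lower bound = max(LB1, LB2) = max(44, 49) = 49

49


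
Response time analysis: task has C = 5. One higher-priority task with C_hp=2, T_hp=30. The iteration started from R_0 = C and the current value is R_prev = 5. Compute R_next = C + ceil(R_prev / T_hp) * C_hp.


R_next = C + ceil(R_prev / T_hp) * C_hp
ceil(5 / 30) = ceil(0.1667) = 1
Interference = 1 * 2 = 2
R_next = 5 + 2 = 7

7


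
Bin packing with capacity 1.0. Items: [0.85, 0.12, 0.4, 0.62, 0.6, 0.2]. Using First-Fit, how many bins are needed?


Place items sequentially using First-Fit:
  Item 0.85 -> new Bin 1
  Item 0.12 -> Bin 1 (now 0.97)
  Item 0.4 -> new Bin 2
  Item 0.62 -> new Bin 3
  Item 0.6 -> Bin 2 (now 1.0)
  Item 0.2 -> Bin 3 (now 0.82)
Total bins used = 3

3


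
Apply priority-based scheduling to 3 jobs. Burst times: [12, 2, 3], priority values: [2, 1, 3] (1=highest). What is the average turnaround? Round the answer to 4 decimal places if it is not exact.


Sort by priority (ascending = highest first):
Order: [(1, 2), (2, 12), (3, 3)]
Completion times:
  Priority 1, burst=2, C=2
  Priority 2, burst=12, C=14
  Priority 3, burst=3, C=17
Average turnaround = 33/3 = 11.0

11.0


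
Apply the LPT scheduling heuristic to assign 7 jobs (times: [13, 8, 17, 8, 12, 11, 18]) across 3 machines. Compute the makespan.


Sort jobs in decreasing order (LPT): [18, 17, 13, 12, 11, 8, 8]
Assign each job to the least loaded machine:
  Machine 1: jobs [18, 8], load = 26
  Machine 2: jobs [17, 11], load = 28
  Machine 3: jobs [13, 12, 8], load = 33
Makespan = max load = 33

33


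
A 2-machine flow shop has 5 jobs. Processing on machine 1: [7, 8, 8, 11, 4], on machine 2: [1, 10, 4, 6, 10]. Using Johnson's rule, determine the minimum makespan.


Apply Johnson's rule:
  Group 1 (a <= b): [(5, 4, 10), (2, 8, 10)]
  Group 2 (a > b): [(4, 11, 6), (3, 8, 4), (1, 7, 1)]
Optimal job order: [5, 2, 4, 3, 1]
Schedule:
  Job 5: M1 done at 4, M2 done at 14
  Job 2: M1 done at 12, M2 done at 24
  Job 4: M1 done at 23, M2 done at 30
  Job 3: M1 done at 31, M2 done at 35
  Job 1: M1 done at 38, M2 done at 39
Makespan = 39

39


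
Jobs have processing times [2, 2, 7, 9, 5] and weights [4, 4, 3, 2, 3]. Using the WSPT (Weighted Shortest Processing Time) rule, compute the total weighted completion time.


Compute p/w ratios and sort ascending (WSPT): [(2, 4), (2, 4), (5, 3), (7, 3), (9, 2)]
Compute weighted completion times:
  Job (p=2,w=4): C=2, w*C=4*2=8
  Job (p=2,w=4): C=4, w*C=4*4=16
  Job (p=5,w=3): C=9, w*C=3*9=27
  Job (p=7,w=3): C=16, w*C=3*16=48
  Job (p=9,w=2): C=25, w*C=2*25=50
Total weighted completion time = 149

149


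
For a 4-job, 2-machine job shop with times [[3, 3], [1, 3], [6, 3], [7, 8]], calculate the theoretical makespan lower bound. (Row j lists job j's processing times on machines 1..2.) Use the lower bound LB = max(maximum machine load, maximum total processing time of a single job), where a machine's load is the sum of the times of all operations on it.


Machine loads:
  Machine 1: 3 + 1 + 6 + 7 = 17
  Machine 2: 3 + 3 + 3 + 8 = 17
Max machine load = 17
Job totals:
  Job 1: 6
  Job 2: 4
  Job 3: 9
  Job 4: 15
Max job total = 15
Lower bound = max(17, 15) = 17

17


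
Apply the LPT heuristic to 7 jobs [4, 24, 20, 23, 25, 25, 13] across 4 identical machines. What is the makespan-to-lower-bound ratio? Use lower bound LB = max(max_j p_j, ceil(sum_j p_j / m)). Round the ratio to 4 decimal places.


LPT order: [25, 25, 24, 23, 20, 13, 4]
Machine loads after assignment: [29, 25, 37, 43]
LPT makespan = 43
Lower bound = max(max_job, ceil(total/4)) = max(25, 34) = 34
Ratio = 43 / 34 = 1.2647

1.2647


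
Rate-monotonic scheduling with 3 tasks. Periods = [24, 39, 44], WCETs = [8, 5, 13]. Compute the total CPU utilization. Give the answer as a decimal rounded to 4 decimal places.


Compute individual utilizations (exact fractions):
  Task 1: C/T = 8/24 = 1/3 (approx. 0.3333)
  Task 2: C/T = 5/39 (approx. 0.1282)
  Task 3: C/T = 13/44 (approx. 0.2955)
Total utilization U = 1/3 + 5/39 + 13/44 = 433/572
Rounded to 4 decimal places: U = 0.7570
RM (Liu & Layland) bound for 3 tasks = 0.779763; compare with U = 433/572 (approx. 0.756993)
U <= bound, so schedulable by RM sufficient condition.

0.7570


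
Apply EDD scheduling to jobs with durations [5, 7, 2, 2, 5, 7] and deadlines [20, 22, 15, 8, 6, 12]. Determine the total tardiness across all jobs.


Sort by due date (EDD order): [(5, 6), (2, 8), (7, 12), (2, 15), (5, 20), (7, 22)]
Compute completion times and tardiness:
  Job 1: p=5, d=6, C=5, tardiness=max(0,5-6)=0
  Job 2: p=2, d=8, C=7, tardiness=max(0,7-8)=0
  Job 3: p=7, d=12, C=14, tardiness=max(0,14-12)=2
  Job 4: p=2, d=15, C=16, tardiness=max(0,16-15)=1
  Job 5: p=5, d=20, C=21, tardiness=max(0,21-20)=1
  Job 6: p=7, d=22, C=28, tardiness=max(0,28-22)=6
Total tardiness = 10

10


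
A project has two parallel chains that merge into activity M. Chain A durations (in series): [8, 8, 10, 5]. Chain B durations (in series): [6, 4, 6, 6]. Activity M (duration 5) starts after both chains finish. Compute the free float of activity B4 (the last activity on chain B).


ES(B4) = sum of predecessors on chain B = 16
EF(B4) = ES + duration = 16 + 6 = 22
Successor of B4 is M. ES(M) = max(sum(A), sum(B)) = max(31, 22) = 31
Free float = ES(successor) - EF(current) = 31 - 22 = 9

9


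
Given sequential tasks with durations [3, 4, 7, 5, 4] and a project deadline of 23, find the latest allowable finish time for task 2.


LF(activity 2) = deadline - sum of successor durations
Successors: activities 3 through 5 with durations [7, 5, 4]
Sum of successor durations = 16
LF = 23 - 16 = 7

7


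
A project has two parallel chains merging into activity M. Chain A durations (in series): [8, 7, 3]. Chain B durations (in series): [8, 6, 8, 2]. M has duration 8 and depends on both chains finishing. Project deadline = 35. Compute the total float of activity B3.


Forward pass: ES(B3) = sum of predecessors on chain B = 14
EF = ES + duration = 14 + 8 = 22
Backward pass: LF(M) = deadline = 35; LS(M) = 35 - 8 = 27
LF(B3) = LS(M) - sum(successors on chain B) = 27 - 2 = 25
LS = LF - duration = 25 - 8 = 17
Total float = LS - ES = 17 - 14 = 3

3


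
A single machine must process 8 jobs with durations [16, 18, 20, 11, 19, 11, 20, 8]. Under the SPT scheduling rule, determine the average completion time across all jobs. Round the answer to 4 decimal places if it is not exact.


Sort jobs by processing time (SPT order): [8, 11, 11, 16, 18, 19, 20, 20]
Compute completion times sequentially:
  Job 1: processing = 8, completes at 8
  Job 2: processing = 11, completes at 19
  Job 3: processing = 11, completes at 30
  Job 4: processing = 16, completes at 46
  Job 5: processing = 18, completes at 64
  Job 6: processing = 19, completes at 83
  Job 7: processing = 20, completes at 103
  Job 8: processing = 20, completes at 123
Sum of completion times = 476
Average completion time = 476/8 = 59.5

59.5


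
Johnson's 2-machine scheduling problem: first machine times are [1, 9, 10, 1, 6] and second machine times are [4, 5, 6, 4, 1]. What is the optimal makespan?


Apply Johnson's rule:
  Group 1 (a <= b): [(1, 1, 4), (4, 1, 4)]
  Group 2 (a > b): [(3, 10, 6), (2, 9, 5), (5, 6, 1)]
Optimal job order: [1, 4, 3, 2, 5]
Schedule:
  Job 1: M1 done at 1, M2 done at 5
  Job 4: M1 done at 2, M2 done at 9
  Job 3: M1 done at 12, M2 done at 18
  Job 2: M1 done at 21, M2 done at 26
  Job 5: M1 done at 27, M2 done at 28
Makespan = 28

28


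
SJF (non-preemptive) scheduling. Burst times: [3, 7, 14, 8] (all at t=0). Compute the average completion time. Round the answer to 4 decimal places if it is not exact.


SJF order (ascending): [3, 7, 8, 14]
Completion times:
  Job 1: burst=3, C=3
  Job 2: burst=7, C=10
  Job 3: burst=8, C=18
  Job 4: burst=14, C=32
Average completion = 63/4 = 15.75

15.75


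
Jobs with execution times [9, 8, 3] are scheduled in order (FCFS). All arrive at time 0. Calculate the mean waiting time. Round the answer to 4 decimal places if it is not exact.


FCFS order (as given): [9, 8, 3]
Waiting times:
  Job 1: wait = 0
  Job 2: wait = 9
  Job 3: wait = 17
Sum of waiting times = 26
Average waiting time = 26/3 = 8.6667

8.6667


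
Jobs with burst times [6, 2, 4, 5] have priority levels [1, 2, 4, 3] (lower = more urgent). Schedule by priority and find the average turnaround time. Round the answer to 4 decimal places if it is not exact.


Sort by priority (ascending = highest first):
Order: [(1, 6), (2, 2), (3, 5), (4, 4)]
Completion times:
  Priority 1, burst=6, C=6
  Priority 2, burst=2, C=8
  Priority 3, burst=5, C=13
  Priority 4, burst=4, C=17
Average turnaround = 44/4 = 11.0

11.0


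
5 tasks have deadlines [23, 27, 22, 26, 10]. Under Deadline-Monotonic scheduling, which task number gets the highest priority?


Sort tasks by relative deadline (ascending):
  Task 5: deadline = 10
  Task 3: deadline = 22
  Task 1: deadline = 23
  Task 4: deadline = 26
  Task 2: deadline = 27
Priority order (highest first): [5, 3, 1, 4, 2]
Highest priority task = 5

5


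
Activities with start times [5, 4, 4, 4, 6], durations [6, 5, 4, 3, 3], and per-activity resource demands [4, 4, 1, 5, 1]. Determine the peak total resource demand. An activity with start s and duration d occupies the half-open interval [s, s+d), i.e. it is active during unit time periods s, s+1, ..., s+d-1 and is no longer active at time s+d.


Each activity i is active on [start_i, start_i + duration_i).
Compute total resource usage per time slot:
  t=0: active resources = [], total = 0
  t=1: active resources = [], total = 0
  t=2: active resources = [], total = 0
  t=3: active resources = [], total = 0
  t=4: active resources = [4, 1, 5], total = 10
  t=5: active resources = [4, 4, 1, 5], total = 14
  t=6: active resources = [4, 4, 1, 5, 1], total = 15
  t=7: active resources = [4, 4, 1, 1], total = 10
  t=8: active resources = [4, 4, 1], total = 9
  t=9: active resources = [4], total = 4
  t=10: active resources = [4], total = 4
Peak resource demand = 15

15


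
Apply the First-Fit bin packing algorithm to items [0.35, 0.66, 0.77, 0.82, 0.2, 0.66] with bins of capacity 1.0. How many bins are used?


Place items sequentially using First-Fit:
  Item 0.35 -> new Bin 1
  Item 0.66 -> new Bin 2
  Item 0.77 -> new Bin 3
  Item 0.82 -> new Bin 4
  Item 0.2 -> Bin 1 (now 0.55)
  Item 0.66 -> new Bin 5
Total bins used = 5

5


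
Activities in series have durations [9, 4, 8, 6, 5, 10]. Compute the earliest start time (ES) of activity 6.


Activity 6 starts after activities 1 through 5 complete.
Predecessor durations: [9, 4, 8, 6, 5]
ES = 9 + 4 + 8 + 6 + 5 = 32

32


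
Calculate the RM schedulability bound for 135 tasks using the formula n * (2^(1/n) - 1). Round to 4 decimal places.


Compute 2^(1/135) = 1.0051476273
Subtract 1: 1.0051476273 - 1 = 0.0051476273
Multiply by n: 135 * 0.0051476273 = 0.6949296855
Round to 4 dp: 0.6949

0.6949


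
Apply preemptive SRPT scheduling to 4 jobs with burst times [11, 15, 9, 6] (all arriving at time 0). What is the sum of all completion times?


Since all jobs arrive at t=0, SRPT equals SPT ordering.
SPT order: [6, 9, 11, 15]
Completion times:
  Job 1: p=6, C=6
  Job 2: p=9, C=15
  Job 3: p=11, C=26
  Job 4: p=15, C=41
Total completion time = 6 + 15 + 26 + 41 = 88

88


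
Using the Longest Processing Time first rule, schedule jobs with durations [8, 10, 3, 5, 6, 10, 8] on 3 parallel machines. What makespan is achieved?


Sort jobs in decreasing order (LPT): [10, 10, 8, 8, 6, 5, 3]
Assign each job to the least loaded machine:
  Machine 1: jobs [10, 6], load = 16
  Machine 2: jobs [10, 5, 3], load = 18
  Machine 3: jobs [8, 8], load = 16
Makespan = max load = 18

18


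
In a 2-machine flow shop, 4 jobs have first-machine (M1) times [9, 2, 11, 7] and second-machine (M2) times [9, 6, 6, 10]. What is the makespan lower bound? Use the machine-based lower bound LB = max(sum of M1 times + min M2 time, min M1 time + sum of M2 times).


LB1 = sum(M1 times) + min(M2 times) = 29 + 6 = 35
LB2 = min(M1 times) + sum(M2 times) = 2 + 31 = 33
Lower bound = max(LB1, LB2) = max(35, 33) = 35

35


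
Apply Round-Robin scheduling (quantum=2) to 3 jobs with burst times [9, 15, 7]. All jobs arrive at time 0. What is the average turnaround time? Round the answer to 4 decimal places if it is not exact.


Time quantum = 2
Execution trace:
  J1 runs 2 units, time = 2
  J2 runs 2 units, time = 4
  J3 runs 2 units, time = 6
  J1 runs 2 units, time = 8
  J2 runs 2 units, time = 10
  J3 runs 2 units, time = 12
  J1 runs 2 units, time = 14
  J2 runs 2 units, time = 16
  J3 runs 2 units, time = 18
  J1 runs 2 units, time = 20
  J2 runs 2 units, time = 22
  J3 runs 1 units, time = 23
  J1 runs 1 units, time = 24
  J2 runs 2 units, time = 26
  J2 runs 2 units, time = 28
  J2 runs 2 units, time = 30
  J2 runs 1 units, time = 31
Finish times: [24, 31, 23]
Average turnaround = 78/3 = 26.0

26.0
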